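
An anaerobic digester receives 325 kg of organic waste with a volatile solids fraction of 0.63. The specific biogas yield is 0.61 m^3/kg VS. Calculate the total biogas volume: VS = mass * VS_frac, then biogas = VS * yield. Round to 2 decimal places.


Compute volatile solids:
  VS = mass * VS_fraction = 325 * 0.63 = 204.75 kg
Calculate biogas volume:
  Biogas = VS * specific_yield = 204.75 * 0.61
  Biogas = 124.90 m^3

124.90


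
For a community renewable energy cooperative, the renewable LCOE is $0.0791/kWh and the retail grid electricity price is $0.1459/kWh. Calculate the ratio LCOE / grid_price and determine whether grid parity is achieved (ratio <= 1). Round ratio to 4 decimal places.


Compare LCOE to grid price:
  LCOE = $0.0791/kWh, Grid price = $0.1459/kWh
  Ratio = LCOE / grid_price = 0.0791 / 0.1459 = 0.5422
  Grid parity achieved (ratio <= 1)? yes

0.5422


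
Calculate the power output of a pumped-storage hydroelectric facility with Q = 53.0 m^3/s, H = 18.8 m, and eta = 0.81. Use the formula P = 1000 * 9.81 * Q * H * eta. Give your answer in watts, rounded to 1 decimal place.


Apply the hydropower formula P = rho * g * Q * H * eta
rho * g = 1000 * 9.81 = 9810.0
P = 9810.0 * 53.0 * 18.8 * 0.81
P = 7917494.0 W

7917494.0


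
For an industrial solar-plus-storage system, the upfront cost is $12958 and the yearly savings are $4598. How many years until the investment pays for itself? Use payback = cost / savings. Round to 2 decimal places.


Simple payback period = initial cost / annual savings
Payback = 12958 / 4598
Payback = 2.82 years

2.82


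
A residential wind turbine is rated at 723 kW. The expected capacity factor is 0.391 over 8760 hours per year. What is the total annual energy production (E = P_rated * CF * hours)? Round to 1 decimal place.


Annual energy = rated_kW * capacity_factor * hours_per_year
Given: P_rated = 723 kW, CF = 0.391, hours = 8760
E = 723 * 0.391 * 8760
E = 2476390.7 kWh

2476390.7


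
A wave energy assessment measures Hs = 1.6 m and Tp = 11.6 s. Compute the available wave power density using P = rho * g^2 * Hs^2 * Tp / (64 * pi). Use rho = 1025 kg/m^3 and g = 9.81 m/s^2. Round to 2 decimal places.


Apply wave power formula:
  g^2 = 9.81^2 = 96.2361
  Hs^2 = 1.6^2 = 2.56
  Numerator = rho * g^2 * Hs^2 * Tp = 1025 * 96.2361 * 2.56 * 11.6 = 2929272.91
  Denominator = 64 * pi = 201.0619
  P = 2929272.91 / 201.0619 = 14569.01 W/m

14569.01


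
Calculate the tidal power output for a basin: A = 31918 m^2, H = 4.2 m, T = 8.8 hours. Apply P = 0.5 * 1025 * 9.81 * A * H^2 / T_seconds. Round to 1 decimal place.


Convert period to seconds: T = 8.8 * 3600 = 31680.0 s
H^2 = 4.2^2 = 17.64
P = 0.5 * rho * g * A * H^2 / T
P = 0.5 * 1025 * 9.81 * 31918 * 17.64 / 31680.0
P = 89353.6 W

89353.6


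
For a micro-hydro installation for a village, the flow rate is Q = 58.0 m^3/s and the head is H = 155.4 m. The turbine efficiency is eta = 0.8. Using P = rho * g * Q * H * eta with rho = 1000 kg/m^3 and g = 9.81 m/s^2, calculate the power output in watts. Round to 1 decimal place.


Apply the hydropower formula P = rho * g * Q * H * eta
rho * g = 1000 * 9.81 = 9810.0
P = 9810.0 * 58.0 * 155.4 * 0.8
P = 70735593.6 W

70735593.6


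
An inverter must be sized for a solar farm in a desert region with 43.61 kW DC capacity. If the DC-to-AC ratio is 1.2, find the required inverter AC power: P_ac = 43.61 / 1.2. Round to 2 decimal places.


The inverter AC capacity is determined by the DC/AC ratio.
Given: P_dc = 43.61 kW, DC/AC ratio = 1.2
P_ac = P_dc / ratio = 43.61 / 1.2
P_ac = 36.34 kW

36.34


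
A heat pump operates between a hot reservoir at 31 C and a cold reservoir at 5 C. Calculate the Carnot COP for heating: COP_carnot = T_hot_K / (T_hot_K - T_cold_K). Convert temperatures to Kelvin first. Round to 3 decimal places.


Convert to Kelvin:
  T_hot = 31 + 273.15 = 304.15 K
  T_cold = 5 + 273.15 = 278.15 K
Apply Carnot COP formula:
  COP = T_hot_K / (T_hot_K - T_cold_K) = 304.15 / 26.0
  COP = 11.698

11.698


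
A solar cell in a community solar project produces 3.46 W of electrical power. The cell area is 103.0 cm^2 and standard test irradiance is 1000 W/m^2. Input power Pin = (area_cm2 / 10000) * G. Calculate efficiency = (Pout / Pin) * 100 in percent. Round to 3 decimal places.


First compute the input power:
  Pin = area_cm2 / 10000 * G = 103.0 / 10000 * 1000 = 10.3 W
Then compute efficiency:
  Efficiency = (Pout / Pin) * 100 = (3.46 / 10.3) * 100
  Efficiency = 33.592%

33.592


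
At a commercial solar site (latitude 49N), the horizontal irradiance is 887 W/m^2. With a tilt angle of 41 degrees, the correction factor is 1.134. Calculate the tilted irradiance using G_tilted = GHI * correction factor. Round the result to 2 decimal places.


Identify the given values:
  GHI = 887 W/m^2, tilt correction factor = 1.134
Apply the formula G_tilted = GHI * factor:
  G_tilted = 887 * 1.134
  G_tilted = 1005.86 W/m^2

1005.86


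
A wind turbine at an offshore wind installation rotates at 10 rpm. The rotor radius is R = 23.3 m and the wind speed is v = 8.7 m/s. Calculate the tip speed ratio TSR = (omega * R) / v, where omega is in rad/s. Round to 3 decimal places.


Convert rotational speed to rad/s:
  omega = 10 * 2 * pi / 60 = 1.0472 rad/s
Compute tip speed:
  v_tip = omega * R = 1.0472 * 23.3 = 24.4 m/s
Tip speed ratio:
  TSR = v_tip / v_wind = 24.4 / 8.7 = 2.805

2.805


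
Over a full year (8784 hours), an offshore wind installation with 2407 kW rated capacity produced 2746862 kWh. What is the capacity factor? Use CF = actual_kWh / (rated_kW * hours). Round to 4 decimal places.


Capacity factor = actual output / maximum possible output
Maximum possible = rated * hours = 2407 * 8784 = 21143088 kWh
CF = 2746862 / 21143088
CF = 0.1299

0.1299


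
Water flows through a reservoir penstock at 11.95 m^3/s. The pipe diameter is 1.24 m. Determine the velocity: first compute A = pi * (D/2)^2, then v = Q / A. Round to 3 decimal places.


Compute pipe cross-sectional area:
  A = pi * (D/2)^2 = pi * (1.24/2)^2 = 1.2076 m^2
Calculate velocity:
  v = Q / A = 11.95 / 1.2076
  v = 9.895 m/s

9.895


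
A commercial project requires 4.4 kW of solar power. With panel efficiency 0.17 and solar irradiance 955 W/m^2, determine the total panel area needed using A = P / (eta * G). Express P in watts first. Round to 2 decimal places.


Convert target power to watts: P = 4.4 * 1000 = 4400.0 W
Compute denominator: eta * G = 0.17 * 955 = 162.35
Required area A = P / (eta * G) = 4400.0 / 162.35
A = 27.10 m^2

27.10


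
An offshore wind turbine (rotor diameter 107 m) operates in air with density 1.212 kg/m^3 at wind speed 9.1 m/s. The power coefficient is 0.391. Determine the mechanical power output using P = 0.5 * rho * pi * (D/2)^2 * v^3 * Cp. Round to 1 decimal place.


Step 1 -- Compute swept area:
  A = pi * (D/2)^2 = pi * (107/2)^2 = 8992.02 m^2
Step 2 -- Apply wind power equation:
  P = 0.5 * rho * A * v^3 * Cp
  v^3 = 9.1^3 = 753.571
  P = 0.5 * 1.212 * 8992.02 * 753.571 * 0.391
  P = 1605576.5 W

1605576.5


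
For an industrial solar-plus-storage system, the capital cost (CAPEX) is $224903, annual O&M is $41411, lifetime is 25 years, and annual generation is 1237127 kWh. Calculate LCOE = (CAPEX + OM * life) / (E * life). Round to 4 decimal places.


Total cost = CAPEX + OM * lifetime = 224903 + 41411 * 25 = 224903 + 1035275 = 1260178
Total generation = annual * lifetime = 1237127 * 25 = 30928175 kWh
LCOE = 1260178 / 30928175
LCOE = 0.0407 $/kWh

0.0407


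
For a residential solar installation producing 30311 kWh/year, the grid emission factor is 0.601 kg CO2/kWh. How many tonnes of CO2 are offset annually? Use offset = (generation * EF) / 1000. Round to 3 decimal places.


CO2 offset in kg = generation * emission_factor
CO2 offset = 30311 * 0.601 = 18216.91 kg
Convert to tonnes:
  CO2 offset = 18216.91 / 1000 = 18.217 tonnes

18.217


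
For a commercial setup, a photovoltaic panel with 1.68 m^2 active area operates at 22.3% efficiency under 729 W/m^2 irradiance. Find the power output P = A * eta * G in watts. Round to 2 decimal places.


Use the solar power formula P = A * eta * G.
Given: A = 1.68 m^2, eta = 0.223, G = 729 W/m^2
P = 1.68 * 0.223 * 729
P = 273.11 W

273.11


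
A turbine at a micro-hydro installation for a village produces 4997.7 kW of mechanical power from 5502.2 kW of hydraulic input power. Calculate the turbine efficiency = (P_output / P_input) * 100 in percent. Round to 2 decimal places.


Turbine efficiency = (output power / input power) * 100
eta = (4997.7 / 5502.2) * 100
eta = 90.83%

90.83


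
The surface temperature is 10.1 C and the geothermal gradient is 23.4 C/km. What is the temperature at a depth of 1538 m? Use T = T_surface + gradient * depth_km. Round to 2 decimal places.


Convert depth to km: 1538 / 1000 = 1.538 km
Temperature increase = gradient * depth_km = 23.4 * 1.538 = 35.99 C
Temperature at depth = T_surface + delta_T = 10.1 + 35.99
T = 46.09 C

46.09


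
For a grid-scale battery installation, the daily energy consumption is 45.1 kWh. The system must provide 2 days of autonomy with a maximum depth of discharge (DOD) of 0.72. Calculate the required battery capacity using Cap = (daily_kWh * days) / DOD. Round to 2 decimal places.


Total energy needed = daily * days = 45.1 * 2 = 90.2 kWh
Account for depth of discharge:
  Cap = total_energy / DOD = 90.2 / 0.72
  Cap = 125.28 kWh

125.28


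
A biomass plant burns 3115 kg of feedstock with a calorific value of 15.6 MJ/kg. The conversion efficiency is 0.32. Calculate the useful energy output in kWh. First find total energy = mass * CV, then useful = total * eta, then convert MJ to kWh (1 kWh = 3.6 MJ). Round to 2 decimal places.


Total energy = mass * CV = 3115 * 15.6 = 48594.0 MJ
Useful energy = total * eta = 48594.0 * 0.32 = 15550.08 MJ
Convert to kWh: 15550.08 / 3.6
Useful energy = 4319.47 kWh

4319.47


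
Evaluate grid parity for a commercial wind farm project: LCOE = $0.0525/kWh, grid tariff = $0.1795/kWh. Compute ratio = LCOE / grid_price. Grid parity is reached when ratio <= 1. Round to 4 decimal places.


Compare LCOE to grid price:
  LCOE = $0.0525/kWh, Grid price = $0.1795/kWh
  Ratio = LCOE / grid_price = 0.0525 / 0.1795 = 0.2925
  Grid parity achieved (ratio <= 1)? yes

0.2925


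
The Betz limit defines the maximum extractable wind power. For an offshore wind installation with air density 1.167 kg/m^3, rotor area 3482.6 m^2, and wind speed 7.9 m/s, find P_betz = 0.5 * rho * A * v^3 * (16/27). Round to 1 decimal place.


The Betz coefficient Cp_max = 16/27 = 0.5926
v^3 = 7.9^3 = 493.039
P_betz = 0.5 * rho * A * v^3 * Cp_max
P_betz = 0.5 * 1.167 * 3482.6 * 493.039 * 0.5926
P_betz = 593720.4 W

593720.4


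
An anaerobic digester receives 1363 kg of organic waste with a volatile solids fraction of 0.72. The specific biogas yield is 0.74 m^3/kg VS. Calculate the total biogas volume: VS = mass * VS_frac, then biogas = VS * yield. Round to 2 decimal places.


Compute volatile solids:
  VS = mass * VS_fraction = 1363 * 0.72 = 981.36 kg
Calculate biogas volume:
  Biogas = VS * specific_yield = 981.36 * 0.74
  Biogas = 726.21 m^3

726.21


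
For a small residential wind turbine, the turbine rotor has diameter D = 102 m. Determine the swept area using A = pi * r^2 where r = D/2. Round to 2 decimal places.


Compute the rotor radius:
  r = D / 2 = 102 / 2 = 51.0 m
Calculate swept area:
  A = pi * r^2 = pi * 51.0^2
  A = 8171.28 m^2

8171.28


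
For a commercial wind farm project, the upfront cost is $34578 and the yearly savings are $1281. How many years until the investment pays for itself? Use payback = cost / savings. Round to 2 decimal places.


Simple payback period = initial cost / annual savings
Payback = 34578 / 1281
Payback = 26.99 years

26.99


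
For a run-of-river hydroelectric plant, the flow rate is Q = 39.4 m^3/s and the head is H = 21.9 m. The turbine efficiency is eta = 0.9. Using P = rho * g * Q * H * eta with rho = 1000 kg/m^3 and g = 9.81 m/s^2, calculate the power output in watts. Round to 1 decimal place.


Apply the hydropower formula P = rho * g * Q * H * eta
rho * g = 1000 * 9.81 = 9810.0
P = 9810.0 * 39.4 * 21.9 * 0.9
P = 7618190.9 W

7618190.9


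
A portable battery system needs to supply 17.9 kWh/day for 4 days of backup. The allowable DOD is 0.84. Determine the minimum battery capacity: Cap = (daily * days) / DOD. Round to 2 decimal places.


Total energy needed = daily * days = 17.9 * 4 = 71.6 kWh
Account for depth of discharge:
  Cap = total_energy / DOD = 71.6 / 0.84
  Cap = 85.24 kWh

85.24


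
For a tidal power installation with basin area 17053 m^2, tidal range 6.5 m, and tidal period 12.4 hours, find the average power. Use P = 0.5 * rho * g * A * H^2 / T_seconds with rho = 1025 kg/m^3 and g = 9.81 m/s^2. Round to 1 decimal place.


Convert period to seconds: T = 12.4 * 3600 = 44640.0 s
H^2 = 6.5^2 = 42.25
P = 0.5 * rho * g * A * H^2 / T
P = 0.5 * 1025 * 9.81 * 17053 * 42.25 / 44640.0
P = 81145.8 W

81145.8


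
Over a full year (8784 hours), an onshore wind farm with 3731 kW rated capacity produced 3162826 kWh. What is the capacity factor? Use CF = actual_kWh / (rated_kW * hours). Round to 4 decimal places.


Capacity factor = actual output / maximum possible output
Maximum possible = rated * hours = 3731 * 8784 = 32773104 kWh
CF = 3162826 / 32773104
CF = 0.0965

0.0965


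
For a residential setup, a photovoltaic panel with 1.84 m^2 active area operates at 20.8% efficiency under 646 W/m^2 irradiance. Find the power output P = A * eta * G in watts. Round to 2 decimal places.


Use the solar power formula P = A * eta * G.
Given: A = 1.84 m^2, eta = 0.208, G = 646 W/m^2
P = 1.84 * 0.208 * 646
P = 247.24 W

247.24


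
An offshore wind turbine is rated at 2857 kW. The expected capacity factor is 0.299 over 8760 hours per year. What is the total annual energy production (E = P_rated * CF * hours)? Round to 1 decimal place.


Annual energy = rated_kW * capacity_factor * hours_per_year
Given: P_rated = 2857 kW, CF = 0.299, hours = 8760
E = 2857 * 0.299 * 8760
E = 7483168.7 kWh

7483168.7


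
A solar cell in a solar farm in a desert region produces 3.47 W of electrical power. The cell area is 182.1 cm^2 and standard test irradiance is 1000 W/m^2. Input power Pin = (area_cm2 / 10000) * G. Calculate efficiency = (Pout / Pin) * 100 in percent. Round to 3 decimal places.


First compute the input power:
  Pin = area_cm2 / 10000 * G = 182.1 / 10000 * 1000 = 18.21 W
Then compute efficiency:
  Efficiency = (Pout / Pin) * 100 = (3.47 / 18.21) * 100
  Efficiency = 19.055%

19.055


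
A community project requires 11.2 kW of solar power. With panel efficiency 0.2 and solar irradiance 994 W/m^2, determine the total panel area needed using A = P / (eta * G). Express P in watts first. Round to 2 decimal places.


Convert target power to watts: P = 11.2 * 1000 = 11200.0 W
Compute denominator: eta * G = 0.2 * 994 = 198.8
Required area A = P / (eta * G) = 11200.0 / 198.8
A = 56.34 m^2

56.34


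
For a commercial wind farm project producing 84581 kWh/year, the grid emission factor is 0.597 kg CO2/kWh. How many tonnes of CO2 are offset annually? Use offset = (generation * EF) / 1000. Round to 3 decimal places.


CO2 offset in kg = generation * emission_factor
CO2 offset = 84581 * 0.597 = 50494.86 kg
Convert to tonnes:
  CO2 offset = 50494.86 / 1000 = 50.495 tonnes

50.495


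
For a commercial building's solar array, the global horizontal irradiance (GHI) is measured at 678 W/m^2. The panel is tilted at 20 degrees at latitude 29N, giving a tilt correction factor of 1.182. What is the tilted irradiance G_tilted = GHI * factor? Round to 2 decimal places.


Identify the given values:
  GHI = 678 W/m^2, tilt correction factor = 1.182
Apply the formula G_tilted = GHI * factor:
  G_tilted = 678 * 1.182
  G_tilted = 801.40 W/m^2

801.40


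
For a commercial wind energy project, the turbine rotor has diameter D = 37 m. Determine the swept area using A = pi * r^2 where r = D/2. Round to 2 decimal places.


Compute the rotor radius:
  r = D / 2 = 37 / 2 = 18.5 m
Calculate swept area:
  A = pi * r^2 = pi * 18.5^2
  A = 1075.21 m^2

1075.21


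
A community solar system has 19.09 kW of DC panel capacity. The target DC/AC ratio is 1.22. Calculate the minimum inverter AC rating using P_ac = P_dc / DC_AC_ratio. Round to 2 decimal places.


The inverter AC capacity is determined by the DC/AC ratio.
Given: P_dc = 19.09 kW, DC/AC ratio = 1.22
P_ac = P_dc / ratio = 19.09 / 1.22
P_ac = 15.65 kW

15.65


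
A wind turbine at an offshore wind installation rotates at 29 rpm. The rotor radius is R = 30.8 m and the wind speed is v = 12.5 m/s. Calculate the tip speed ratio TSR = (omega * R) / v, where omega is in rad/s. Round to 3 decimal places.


Convert rotational speed to rad/s:
  omega = 29 * 2 * pi / 60 = 3.0369 rad/s
Compute tip speed:
  v_tip = omega * R = 3.0369 * 30.8 = 93.536 m/s
Tip speed ratio:
  TSR = v_tip / v_wind = 93.536 / 12.5 = 7.483

7.483


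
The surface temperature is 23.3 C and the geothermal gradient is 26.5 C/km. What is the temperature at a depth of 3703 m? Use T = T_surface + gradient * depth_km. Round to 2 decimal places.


Convert depth to km: 3703 / 1000 = 3.703 km
Temperature increase = gradient * depth_km = 26.5 * 3.703 = 98.13 C
Temperature at depth = T_surface + delta_T = 23.3 + 98.13
T = 121.43 C

121.43


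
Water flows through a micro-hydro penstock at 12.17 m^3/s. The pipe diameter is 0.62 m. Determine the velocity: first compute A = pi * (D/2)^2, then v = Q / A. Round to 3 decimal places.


Compute pipe cross-sectional area:
  A = pi * (D/2)^2 = pi * (0.62/2)^2 = 0.3019 m^2
Calculate velocity:
  v = Q / A = 12.17 / 0.3019
  v = 40.310 m/s

40.310


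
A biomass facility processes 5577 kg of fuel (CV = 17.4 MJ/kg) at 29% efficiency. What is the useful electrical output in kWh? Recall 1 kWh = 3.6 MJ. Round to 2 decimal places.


Total energy = mass * CV = 5577 * 17.4 = 97039.8 MJ
Useful energy = total * eta = 97039.8 * 0.29 = 28141.54 MJ
Convert to kWh: 28141.54 / 3.6
Useful energy = 7817.10 kWh

7817.10


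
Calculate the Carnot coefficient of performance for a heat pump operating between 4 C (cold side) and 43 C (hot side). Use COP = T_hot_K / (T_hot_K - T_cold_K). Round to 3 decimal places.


Convert to Kelvin:
  T_hot = 43 + 273.15 = 316.15 K
  T_cold = 4 + 273.15 = 277.15 K
Apply Carnot COP formula:
  COP = T_hot_K / (T_hot_K - T_cold_K) = 316.15 / 39.0
  COP = 8.106

8.106


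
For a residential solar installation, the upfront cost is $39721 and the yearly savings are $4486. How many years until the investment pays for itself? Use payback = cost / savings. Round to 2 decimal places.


Simple payback period = initial cost / annual savings
Payback = 39721 / 4486
Payback = 8.85 years

8.85


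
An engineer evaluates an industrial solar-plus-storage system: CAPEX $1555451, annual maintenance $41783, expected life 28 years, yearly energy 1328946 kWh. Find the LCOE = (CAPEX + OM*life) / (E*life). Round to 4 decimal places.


Total cost = CAPEX + OM * lifetime = 1555451 + 41783 * 28 = 1555451 + 1169924 = 2725375
Total generation = annual * lifetime = 1328946 * 28 = 37210488 kWh
LCOE = 2725375 / 37210488
LCOE = 0.0732 $/kWh

0.0732


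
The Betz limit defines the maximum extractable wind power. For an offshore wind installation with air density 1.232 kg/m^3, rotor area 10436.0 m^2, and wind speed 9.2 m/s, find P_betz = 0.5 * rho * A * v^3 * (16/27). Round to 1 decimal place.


The Betz coefficient Cp_max = 16/27 = 0.5926
v^3 = 9.2^3 = 778.688
P_betz = 0.5 * rho * A * v^3 * Cp_max
P_betz = 0.5 * 1.232 * 10436.0 * 778.688 * 0.5926
P_betz = 2966432.6 W

2966432.6


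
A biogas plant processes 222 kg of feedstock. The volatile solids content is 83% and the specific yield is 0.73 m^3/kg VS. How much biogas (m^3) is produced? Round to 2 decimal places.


Compute volatile solids:
  VS = mass * VS_fraction = 222 * 0.83 = 184.26 kg
Calculate biogas volume:
  Biogas = VS * specific_yield = 184.26 * 0.73
  Biogas = 134.51 m^3

134.51


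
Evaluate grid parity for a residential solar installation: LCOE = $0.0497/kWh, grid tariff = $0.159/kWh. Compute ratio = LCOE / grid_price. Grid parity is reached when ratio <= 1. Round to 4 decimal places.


Compare LCOE to grid price:
  LCOE = $0.0497/kWh, Grid price = $0.159/kWh
  Ratio = LCOE / grid_price = 0.0497 / 0.159 = 0.3126
  Grid parity achieved (ratio <= 1)? yes

0.3126


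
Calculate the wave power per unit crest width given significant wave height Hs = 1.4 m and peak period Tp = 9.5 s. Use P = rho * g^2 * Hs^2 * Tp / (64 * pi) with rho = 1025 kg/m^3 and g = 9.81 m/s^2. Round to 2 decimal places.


Apply wave power formula:
  g^2 = 9.81^2 = 96.2361
  Hs^2 = 1.4^2 = 1.96
  Numerator = rho * g^2 * Hs^2 * Tp = 1025 * 96.2361 * 1.96 * 9.5 = 1836714.09
  Denominator = 64 * pi = 201.0619
  P = 1836714.09 / 201.0619 = 9135.07 W/m

9135.07


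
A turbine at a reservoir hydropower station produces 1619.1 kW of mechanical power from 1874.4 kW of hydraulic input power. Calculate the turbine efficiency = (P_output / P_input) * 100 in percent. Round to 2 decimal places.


Turbine efficiency = (output power / input power) * 100
eta = (1619.1 / 1874.4) * 100
eta = 86.38%

86.38


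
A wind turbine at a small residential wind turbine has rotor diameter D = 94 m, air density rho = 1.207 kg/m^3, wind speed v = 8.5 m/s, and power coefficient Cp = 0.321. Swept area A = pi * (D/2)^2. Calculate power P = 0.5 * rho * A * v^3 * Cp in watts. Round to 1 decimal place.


Step 1 -- Compute swept area:
  A = pi * (D/2)^2 = pi * (94/2)^2 = 6939.78 m^2
Step 2 -- Apply wind power equation:
  P = 0.5 * rho * A * v^3 * Cp
  v^3 = 8.5^3 = 614.125
  P = 0.5 * 1.207 * 6939.78 * 614.125 * 0.321
  P = 825628.5 W

825628.5


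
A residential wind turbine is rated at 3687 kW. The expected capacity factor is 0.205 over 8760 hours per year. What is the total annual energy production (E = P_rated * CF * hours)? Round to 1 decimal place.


Annual energy = rated_kW * capacity_factor * hours_per_year
Given: P_rated = 3687 kW, CF = 0.205, hours = 8760
E = 3687 * 0.205 * 8760
E = 6621114.6 kWh

6621114.6


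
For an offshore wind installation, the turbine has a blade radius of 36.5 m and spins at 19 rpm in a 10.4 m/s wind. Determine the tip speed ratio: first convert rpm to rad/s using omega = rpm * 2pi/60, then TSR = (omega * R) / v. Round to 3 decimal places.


Convert rotational speed to rad/s:
  omega = 19 * 2 * pi / 60 = 1.9897 rad/s
Compute tip speed:
  v_tip = omega * R = 1.9897 * 36.5 = 72.623 m/s
Tip speed ratio:
  TSR = v_tip / v_wind = 72.623 / 10.4 = 6.983

6.983


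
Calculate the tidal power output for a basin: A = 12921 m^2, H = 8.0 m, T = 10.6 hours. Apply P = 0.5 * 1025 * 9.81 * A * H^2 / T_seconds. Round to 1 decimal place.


Convert period to seconds: T = 10.6 * 3600 = 38160.0 s
H^2 = 8.0^2 = 64.0
P = 0.5 * rho * g * A * H^2 / T
P = 0.5 * 1025 * 9.81 * 12921 * 64.0 / 38160.0
P = 108950.8 W

108950.8


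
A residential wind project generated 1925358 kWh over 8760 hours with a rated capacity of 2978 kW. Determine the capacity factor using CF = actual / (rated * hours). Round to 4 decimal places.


Capacity factor = actual output / maximum possible output
Maximum possible = rated * hours = 2978 * 8760 = 26087280 kWh
CF = 1925358 / 26087280
CF = 0.0738

0.0738


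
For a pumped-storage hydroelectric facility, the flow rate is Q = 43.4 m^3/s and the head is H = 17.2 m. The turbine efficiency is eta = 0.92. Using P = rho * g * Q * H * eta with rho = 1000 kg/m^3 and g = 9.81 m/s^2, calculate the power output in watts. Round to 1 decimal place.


Apply the hydropower formula P = rho * g * Q * H * eta
rho * g = 1000 * 9.81 = 9810.0
P = 9810.0 * 43.4 * 17.2 * 0.92
P = 6737131.3 W

6737131.3


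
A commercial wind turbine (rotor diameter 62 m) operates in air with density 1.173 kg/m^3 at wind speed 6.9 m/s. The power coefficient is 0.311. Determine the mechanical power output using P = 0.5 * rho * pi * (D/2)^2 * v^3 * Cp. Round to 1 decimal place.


Step 1 -- Compute swept area:
  A = pi * (D/2)^2 = pi * (62/2)^2 = 3019.07 m^2
Step 2 -- Apply wind power equation:
  P = 0.5 * rho * A * v^3 * Cp
  v^3 = 6.9^3 = 328.509
  P = 0.5 * 1.173 * 3019.07 * 328.509 * 0.311
  P = 180904.3 W

180904.3


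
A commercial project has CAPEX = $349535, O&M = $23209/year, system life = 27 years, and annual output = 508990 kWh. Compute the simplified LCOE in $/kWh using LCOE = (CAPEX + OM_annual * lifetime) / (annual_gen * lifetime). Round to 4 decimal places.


Total cost = CAPEX + OM * lifetime = 349535 + 23209 * 27 = 349535 + 626643 = 976178
Total generation = annual * lifetime = 508990 * 27 = 13742730 kWh
LCOE = 976178 / 13742730
LCOE = 0.0710 $/kWh

0.0710


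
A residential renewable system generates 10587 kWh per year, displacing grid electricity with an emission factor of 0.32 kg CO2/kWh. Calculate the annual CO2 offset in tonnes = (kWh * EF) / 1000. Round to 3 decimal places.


CO2 offset in kg = generation * emission_factor
CO2 offset = 10587 * 0.32 = 3387.84 kg
Convert to tonnes:
  CO2 offset = 3387.84 / 1000 = 3.388 tonnes

3.388


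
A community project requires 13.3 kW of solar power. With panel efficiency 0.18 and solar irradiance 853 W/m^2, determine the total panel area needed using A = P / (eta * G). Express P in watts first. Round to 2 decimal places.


Convert target power to watts: P = 13.3 * 1000 = 13300.0 W
Compute denominator: eta * G = 0.18 * 853 = 153.54
Required area A = P / (eta * G) = 13300.0 / 153.54
A = 86.62 m^2

86.62


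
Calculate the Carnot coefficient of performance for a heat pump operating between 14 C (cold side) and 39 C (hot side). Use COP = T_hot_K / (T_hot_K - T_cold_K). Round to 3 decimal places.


Convert to Kelvin:
  T_hot = 39 + 273.15 = 312.15 K
  T_cold = 14 + 273.15 = 287.15 K
Apply Carnot COP formula:
  COP = T_hot_K / (T_hot_K - T_cold_K) = 312.15 / 25.0
  COP = 12.486

12.486


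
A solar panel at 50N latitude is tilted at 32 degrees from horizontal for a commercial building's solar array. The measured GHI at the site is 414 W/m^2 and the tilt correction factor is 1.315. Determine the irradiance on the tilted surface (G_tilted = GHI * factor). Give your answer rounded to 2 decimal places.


Identify the given values:
  GHI = 414 W/m^2, tilt correction factor = 1.315
Apply the formula G_tilted = GHI * factor:
  G_tilted = 414 * 1.315
  G_tilted = 544.41 W/m^2

544.41


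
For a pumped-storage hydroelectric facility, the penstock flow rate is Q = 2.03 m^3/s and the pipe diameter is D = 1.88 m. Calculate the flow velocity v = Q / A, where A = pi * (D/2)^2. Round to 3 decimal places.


Compute pipe cross-sectional area:
  A = pi * (D/2)^2 = pi * (1.88/2)^2 = 2.7759 m^2
Calculate velocity:
  v = Q / A = 2.03 / 2.7759
  v = 0.731 m/s

0.731


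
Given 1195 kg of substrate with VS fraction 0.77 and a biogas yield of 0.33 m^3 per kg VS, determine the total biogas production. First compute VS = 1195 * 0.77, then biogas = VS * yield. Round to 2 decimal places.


Compute volatile solids:
  VS = mass * VS_fraction = 1195 * 0.77 = 920.15 kg
Calculate biogas volume:
  Biogas = VS * specific_yield = 920.15 * 0.33
  Biogas = 303.65 m^3

303.65


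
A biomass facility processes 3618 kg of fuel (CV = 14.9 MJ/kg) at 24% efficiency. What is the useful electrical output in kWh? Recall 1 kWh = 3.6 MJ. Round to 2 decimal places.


Total energy = mass * CV = 3618 * 14.9 = 53908.2 MJ
Useful energy = total * eta = 53908.2 * 0.24 = 12937.97 MJ
Convert to kWh: 12937.97 / 3.6
Useful energy = 3593.88 kWh

3593.88


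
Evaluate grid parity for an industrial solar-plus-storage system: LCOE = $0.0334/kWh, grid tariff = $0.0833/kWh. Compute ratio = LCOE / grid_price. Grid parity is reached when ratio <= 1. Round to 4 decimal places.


Compare LCOE to grid price:
  LCOE = $0.0334/kWh, Grid price = $0.0833/kWh
  Ratio = LCOE / grid_price = 0.0334 / 0.0833 = 0.4010
  Grid parity achieved (ratio <= 1)? yes

0.4010


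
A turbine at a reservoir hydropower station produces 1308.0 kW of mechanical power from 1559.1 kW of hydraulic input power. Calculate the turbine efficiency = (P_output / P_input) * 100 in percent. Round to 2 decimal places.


Turbine efficiency = (output power / input power) * 100
eta = (1308.0 / 1559.1) * 100
eta = 83.89%

83.89


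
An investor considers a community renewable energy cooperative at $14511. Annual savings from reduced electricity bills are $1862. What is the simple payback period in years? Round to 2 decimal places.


Simple payback period = initial cost / annual savings
Payback = 14511 / 1862
Payback = 7.79 years

7.79


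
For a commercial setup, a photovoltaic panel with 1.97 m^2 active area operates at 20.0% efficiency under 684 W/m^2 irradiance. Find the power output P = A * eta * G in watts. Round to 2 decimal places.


Use the solar power formula P = A * eta * G.
Given: A = 1.97 m^2, eta = 0.2, G = 684 W/m^2
P = 1.97 * 0.2 * 684
P = 269.50 W

269.50


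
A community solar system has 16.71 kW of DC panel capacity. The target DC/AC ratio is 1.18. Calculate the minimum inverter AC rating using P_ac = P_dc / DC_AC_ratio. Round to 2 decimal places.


The inverter AC capacity is determined by the DC/AC ratio.
Given: P_dc = 16.71 kW, DC/AC ratio = 1.18
P_ac = P_dc / ratio = 16.71 / 1.18
P_ac = 14.16 kW

14.16


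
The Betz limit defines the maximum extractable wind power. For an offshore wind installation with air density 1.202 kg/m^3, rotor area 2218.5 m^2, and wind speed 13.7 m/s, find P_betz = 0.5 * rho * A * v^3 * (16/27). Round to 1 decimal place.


The Betz coefficient Cp_max = 16/27 = 0.5926
v^3 = 13.7^3 = 2571.353
P_betz = 0.5 * rho * A * v^3 * Cp_max
P_betz = 0.5 * 1.202 * 2218.5 * 2571.353 * 0.5926
P_betz = 2031663.7 W

2031663.7


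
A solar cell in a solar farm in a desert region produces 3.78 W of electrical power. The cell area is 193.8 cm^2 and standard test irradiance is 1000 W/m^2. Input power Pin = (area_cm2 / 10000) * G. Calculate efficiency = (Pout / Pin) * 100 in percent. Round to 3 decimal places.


First compute the input power:
  Pin = area_cm2 / 10000 * G = 193.8 / 10000 * 1000 = 19.38 W
Then compute efficiency:
  Efficiency = (Pout / Pin) * 100 = (3.78 / 19.38) * 100
  Efficiency = 19.505%

19.505


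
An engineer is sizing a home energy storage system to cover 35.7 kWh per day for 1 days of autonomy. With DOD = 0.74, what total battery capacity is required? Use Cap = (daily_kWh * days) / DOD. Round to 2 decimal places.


Total energy needed = daily * days = 35.7 * 1 = 35.7 kWh
Account for depth of discharge:
  Cap = total_energy / DOD = 35.7 / 0.74
  Cap = 48.24 kWh

48.24


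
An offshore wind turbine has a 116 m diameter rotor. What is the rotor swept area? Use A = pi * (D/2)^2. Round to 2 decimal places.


Compute the rotor radius:
  r = D / 2 = 116 / 2 = 58.0 m
Calculate swept area:
  A = pi * r^2 = pi * 58.0^2
  A = 10568.32 m^2

10568.32


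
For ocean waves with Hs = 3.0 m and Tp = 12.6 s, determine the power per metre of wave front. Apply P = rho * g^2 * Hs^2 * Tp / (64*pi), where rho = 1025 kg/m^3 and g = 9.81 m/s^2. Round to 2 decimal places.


Apply wave power formula:
  g^2 = 9.81^2 = 96.2361
  Hs^2 = 3.0^2 = 9.0
  Numerator = rho * g^2 * Hs^2 * Tp = 1025 * 96.2361 * 9.0 * 12.6 = 11186003.08
  Denominator = 64 * pi = 201.0619
  P = 11186003.08 / 201.0619 = 55634.62 W/m

55634.62


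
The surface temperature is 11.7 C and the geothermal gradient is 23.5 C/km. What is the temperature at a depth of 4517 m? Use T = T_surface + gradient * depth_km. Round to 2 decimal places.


Convert depth to km: 4517 / 1000 = 4.517 km
Temperature increase = gradient * depth_km = 23.5 * 4.517 = 106.15 C
Temperature at depth = T_surface + delta_T = 11.7 + 106.15
T = 117.85 C

117.85


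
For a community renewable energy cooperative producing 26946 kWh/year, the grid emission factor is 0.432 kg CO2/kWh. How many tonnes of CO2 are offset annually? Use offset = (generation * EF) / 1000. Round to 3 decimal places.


CO2 offset in kg = generation * emission_factor
CO2 offset = 26946 * 0.432 = 11640.67 kg
Convert to tonnes:
  CO2 offset = 11640.67 / 1000 = 11.641 tonnes

11.641


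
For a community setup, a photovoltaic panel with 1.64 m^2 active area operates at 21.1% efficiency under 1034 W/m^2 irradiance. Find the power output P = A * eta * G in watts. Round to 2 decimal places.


Use the solar power formula P = A * eta * G.
Given: A = 1.64 m^2, eta = 0.211, G = 1034 W/m^2
P = 1.64 * 0.211 * 1034
P = 357.81 W

357.81


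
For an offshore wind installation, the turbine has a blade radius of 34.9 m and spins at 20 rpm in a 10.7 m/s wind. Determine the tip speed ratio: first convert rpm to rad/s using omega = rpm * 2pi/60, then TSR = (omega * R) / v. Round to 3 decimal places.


Convert rotational speed to rad/s:
  omega = 20 * 2 * pi / 60 = 2.0944 rad/s
Compute tip speed:
  v_tip = omega * R = 2.0944 * 34.9 = 73.094 m/s
Tip speed ratio:
  TSR = v_tip / v_wind = 73.094 / 10.7 = 6.831

6.831


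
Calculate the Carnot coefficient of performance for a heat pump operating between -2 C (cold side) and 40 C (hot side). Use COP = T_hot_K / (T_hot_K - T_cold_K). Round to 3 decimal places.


Convert to Kelvin:
  T_hot = 40 + 273.15 = 313.15 K
  T_cold = -2 + 273.15 = 271.15 K
Apply Carnot COP formula:
  COP = T_hot_K / (T_hot_K - T_cold_K) = 313.15 / 42.0
  COP = 7.456

7.456


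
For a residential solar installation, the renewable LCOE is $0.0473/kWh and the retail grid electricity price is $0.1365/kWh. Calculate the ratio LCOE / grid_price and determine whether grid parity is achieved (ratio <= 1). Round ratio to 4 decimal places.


Compare LCOE to grid price:
  LCOE = $0.0473/kWh, Grid price = $0.1365/kWh
  Ratio = LCOE / grid_price = 0.0473 / 0.1365 = 0.3465
  Grid parity achieved (ratio <= 1)? yes

0.3465


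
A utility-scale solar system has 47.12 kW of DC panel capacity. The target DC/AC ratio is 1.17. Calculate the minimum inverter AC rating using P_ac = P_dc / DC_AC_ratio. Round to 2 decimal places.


The inverter AC capacity is determined by the DC/AC ratio.
Given: P_dc = 47.12 kW, DC/AC ratio = 1.17
P_ac = P_dc / ratio = 47.12 / 1.17
P_ac = 40.27 kW

40.27


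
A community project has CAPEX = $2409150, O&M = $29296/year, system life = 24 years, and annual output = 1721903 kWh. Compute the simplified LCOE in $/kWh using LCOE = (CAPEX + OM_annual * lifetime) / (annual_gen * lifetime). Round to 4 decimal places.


Total cost = CAPEX + OM * lifetime = 2409150 + 29296 * 24 = 2409150 + 703104 = 3112254
Total generation = annual * lifetime = 1721903 * 24 = 41325672 kWh
LCOE = 3112254 / 41325672
LCOE = 0.0753 $/kWh

0.0753


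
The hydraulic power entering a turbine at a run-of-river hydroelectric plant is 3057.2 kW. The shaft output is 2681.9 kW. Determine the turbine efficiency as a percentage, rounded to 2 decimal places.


Turbine efficiency = (output power / input power) * 100
eta = (2681.9 / 3057.2) * 100
eta = 87.72%

87.72


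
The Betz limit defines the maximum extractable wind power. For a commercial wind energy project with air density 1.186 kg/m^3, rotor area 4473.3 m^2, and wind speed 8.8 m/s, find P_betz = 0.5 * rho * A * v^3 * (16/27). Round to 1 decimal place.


The Betz coefficient Cp_max = 16/27 = 0.5926
v^3 = 8.8^3 = 681.472
P_betz = 0.5 * rho * A * v^3 * Cp_max
P_betz = 0.5 * 1.186 * 4473.3 * 681.472 * 0.5926
P_betz = 1071240.4 W

1071240.4


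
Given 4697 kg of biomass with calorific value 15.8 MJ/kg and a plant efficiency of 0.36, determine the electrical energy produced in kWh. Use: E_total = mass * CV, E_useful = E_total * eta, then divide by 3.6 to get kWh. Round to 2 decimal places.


Total energy = mass * CV = 4697 * 15.8 = 74212.6 MJ
Useful energy = total * eta = 74212.6 * 0.36 = 26716.54 MJ
Convert to kWh: 26716.54 / 3.6
Useful energy = 7421.26 kWh

7421.26


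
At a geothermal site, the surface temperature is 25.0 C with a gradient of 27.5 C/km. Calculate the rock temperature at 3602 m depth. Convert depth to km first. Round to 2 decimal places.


Convert depth to km: 3602 / 1000 = 3.602 km
Temperature increase = gradient * depth_km = 27.5 * 3.602 = 99.06 C
Temperature at depth = T_surface + delta_T = 25.0 + 99.06
T = 124.06 C

124.06


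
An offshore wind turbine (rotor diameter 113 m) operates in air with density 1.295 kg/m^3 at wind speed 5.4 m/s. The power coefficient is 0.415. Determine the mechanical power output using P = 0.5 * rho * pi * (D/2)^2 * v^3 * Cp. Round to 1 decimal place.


Step 1 -- Compute swept area:
  A = pi * (D/2)^2 = pi * (113/2)^2 = 10028.75 m^2
Step 2 -- Apply wind power equation:
  P = 0.5 * rho * A * v^3 * Cp
  v^3 = 5.4^3 = 157.464
  P = 0.5 * 1.295 * 10028.75 * 157.464 * 0.415
  P = 424341.9 W

424341.9


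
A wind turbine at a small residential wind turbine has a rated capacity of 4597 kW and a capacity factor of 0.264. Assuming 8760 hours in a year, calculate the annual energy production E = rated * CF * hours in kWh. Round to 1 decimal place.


Annual energy = rated_kW * capacity_factor * hours_per_year
Given: P_rated = 4597 kW, CF = 0.264, hours = 8760
E = 4597 * 0.264 * 8760
E = 10631206.1 kWh

10631206.1


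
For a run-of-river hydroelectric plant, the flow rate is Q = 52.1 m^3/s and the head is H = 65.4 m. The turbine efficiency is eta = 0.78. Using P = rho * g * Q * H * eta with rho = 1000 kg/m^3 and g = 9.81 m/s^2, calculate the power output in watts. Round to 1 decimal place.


Apply the hydropower formula P = rho * g * Q * H * eta
rho * g = 1000 * 9.81 = 9810.0
P = 9810.0 * 52.1 * 65.4 * 0.78
P = 26072284.2 W

26072284.2


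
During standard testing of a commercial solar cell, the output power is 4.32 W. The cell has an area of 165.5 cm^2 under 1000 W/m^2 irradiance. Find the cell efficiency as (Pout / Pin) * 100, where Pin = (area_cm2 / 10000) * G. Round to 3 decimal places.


First compute the input power:
  Pin = area_cm2 / 10000 * G = 165.5 / 10000 * 1000 = 16.55 W
Then compute efficiency:
  Efficiency = (Pout / Pin) * 100 = (4.32 / 16.55) * 100
  Efficiency = 26.103%

26.103


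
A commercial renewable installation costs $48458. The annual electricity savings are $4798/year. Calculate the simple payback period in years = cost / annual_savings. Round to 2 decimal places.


Simple payback period = initial cost / annual savings
Payback = 48458 / 4798
Payback = 10.10 years

10.10


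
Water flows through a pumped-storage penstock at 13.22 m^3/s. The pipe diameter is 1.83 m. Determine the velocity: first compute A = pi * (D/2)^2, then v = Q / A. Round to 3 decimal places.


Compute pipe cross-sectional area:
  A = pi * (D/2)^2 = pi * (1.83/2)^2 = 2.6302 m^2
Calculate velocity:
  v = Q / A = 13.22 / 2.6302
  v = 5.026 m/s

5.026


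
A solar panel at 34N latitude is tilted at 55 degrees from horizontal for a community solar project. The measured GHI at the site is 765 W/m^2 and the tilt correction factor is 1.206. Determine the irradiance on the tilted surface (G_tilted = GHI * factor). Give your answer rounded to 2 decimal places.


Identify the given values:
  GHI = 765 W/m^2, tilt correction factor = 1.206
Apply the formula G_tilted = GHI * factor:
  G_tilted = 765 * 1.206
  G_tilted = 922.59 W/m^2

922.59


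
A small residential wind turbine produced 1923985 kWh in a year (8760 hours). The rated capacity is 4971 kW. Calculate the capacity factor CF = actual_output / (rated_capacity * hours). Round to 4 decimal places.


Capacity factor = actual output / maximum possible output
Maximum possible = rated * hours = 4971 * 8760 = 43545960 kWh
CF = 1923985 / 43545960
CF = 0.0442

0.0442


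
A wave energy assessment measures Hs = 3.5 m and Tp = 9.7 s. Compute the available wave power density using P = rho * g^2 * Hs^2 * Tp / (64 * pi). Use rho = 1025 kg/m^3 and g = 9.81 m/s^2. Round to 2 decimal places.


Apply wave power formula:
  g^2 = 9.81^2 = 96.2361
  Hs^2 = 3.5^2 = 12.25
  Numerator = rho * g^2 * Hs^2 * Tp = 1025 * 96.2361 * 12.25 * 9.7 = 11721135.95
  Denominator = 64 * pi = 201.0619
  P = 11721135.95 / 201.0619 = 58296.15 W/m

58296.15
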